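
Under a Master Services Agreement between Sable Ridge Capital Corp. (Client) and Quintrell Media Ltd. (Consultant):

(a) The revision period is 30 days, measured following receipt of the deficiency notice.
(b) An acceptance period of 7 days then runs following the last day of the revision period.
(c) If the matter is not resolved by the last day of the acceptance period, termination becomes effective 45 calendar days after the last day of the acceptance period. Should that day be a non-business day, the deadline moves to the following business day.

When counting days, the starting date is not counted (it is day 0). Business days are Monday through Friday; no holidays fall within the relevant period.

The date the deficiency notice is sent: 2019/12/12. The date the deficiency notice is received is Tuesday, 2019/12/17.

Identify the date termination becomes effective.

2020/03/09

The last day of the revision period: 30 calendar days after 2019/12/17 is 2020/01/16.
The last day of the acceptance period: 7 calendar days after 2020/01/16 is 2020/01/23.
The date termination becomes effective: 45 calendar days after 2020/01/23 is 2020/03/08. That falls on a Sunday, so it rolls to the next business day, Monday, 2020/03/09.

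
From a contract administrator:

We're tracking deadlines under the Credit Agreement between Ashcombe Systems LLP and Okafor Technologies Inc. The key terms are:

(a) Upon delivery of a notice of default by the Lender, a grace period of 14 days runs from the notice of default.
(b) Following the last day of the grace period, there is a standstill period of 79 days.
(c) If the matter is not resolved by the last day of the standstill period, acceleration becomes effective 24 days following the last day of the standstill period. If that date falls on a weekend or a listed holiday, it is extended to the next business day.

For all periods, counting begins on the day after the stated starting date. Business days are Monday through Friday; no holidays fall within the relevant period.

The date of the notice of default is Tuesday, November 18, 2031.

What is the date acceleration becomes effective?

Adding 14 calendar days to November 18, 2031 gives December 2, 2031, which is the last day of the grace period.
Adding 79 calendar days to December 2, 2031 gives February 19, 2032, which is the last day of the standstill period.
The date acceleration becomes effective: February 19, 2032 + 24 days = March 14, 2032. That falls on a Sunday, so it rolls to the next business day, Monday, March 15, 2032.

March 15, 2032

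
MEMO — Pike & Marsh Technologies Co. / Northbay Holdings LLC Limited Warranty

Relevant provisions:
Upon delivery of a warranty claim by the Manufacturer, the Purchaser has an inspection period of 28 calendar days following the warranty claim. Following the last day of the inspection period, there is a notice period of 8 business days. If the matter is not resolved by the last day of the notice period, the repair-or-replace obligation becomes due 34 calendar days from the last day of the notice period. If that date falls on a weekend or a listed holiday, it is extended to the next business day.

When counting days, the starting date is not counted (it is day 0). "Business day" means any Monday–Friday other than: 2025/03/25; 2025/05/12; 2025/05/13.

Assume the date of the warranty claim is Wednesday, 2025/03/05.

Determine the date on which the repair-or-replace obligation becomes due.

2025/05/19

The last day of the inspection period: 28 calendar days after 2025/03/05 is 2025/04/02.
The last day of the notice period: 8 business days after Wednesday, 2025/04/02, skipping weekends — Apr 3, Apr 4, Apr 7, Apr 8, Apr 9, Apr 10, Apr 11, Apr 14 — lands on Monday, 2025/04/14.
The date on which the repair-or-replace obligation becomes due: 34 calendar days after 2025/04/14 is 2025/05/18. That falls on a Sunday, so it rolls to the next business day, Monday, 2025/05/19.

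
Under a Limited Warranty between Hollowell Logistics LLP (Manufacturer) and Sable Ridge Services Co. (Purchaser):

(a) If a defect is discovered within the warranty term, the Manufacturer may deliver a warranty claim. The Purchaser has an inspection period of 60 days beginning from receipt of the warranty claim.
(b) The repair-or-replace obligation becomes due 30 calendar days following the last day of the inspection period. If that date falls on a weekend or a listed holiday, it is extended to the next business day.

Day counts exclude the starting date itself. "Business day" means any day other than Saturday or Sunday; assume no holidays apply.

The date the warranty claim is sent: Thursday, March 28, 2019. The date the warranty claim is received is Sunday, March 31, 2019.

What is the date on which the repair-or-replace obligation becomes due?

Adding 60 calendar days to March 31, 2019 gives May 30, 2019, which is the last day of the inspection period.
The date on which the repair-or-replace obligation becomes due: 30 calendar days after May 30, 2019 is June 29, 2019. That falls on a Saturday, so it rolls to the next business day, Monday, July 1, 2019.

July 1, 2019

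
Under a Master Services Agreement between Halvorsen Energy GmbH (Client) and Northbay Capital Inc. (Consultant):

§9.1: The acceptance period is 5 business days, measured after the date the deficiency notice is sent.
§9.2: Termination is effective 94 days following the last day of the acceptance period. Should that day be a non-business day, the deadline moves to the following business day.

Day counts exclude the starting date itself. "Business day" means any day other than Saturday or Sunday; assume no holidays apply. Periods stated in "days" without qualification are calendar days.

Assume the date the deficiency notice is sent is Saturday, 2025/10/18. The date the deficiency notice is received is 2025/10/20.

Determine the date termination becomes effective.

The last day of the acceptance period: 5 business days after Saturday, 2025/10/18, skipping weekends — Oct 20, Oct 21, Oct 22, Oct 23, Oct 24 — lands on Friday, 2025/10/24.
The date termination becomes effective: 2025/10/24 + 94 days = 2026/01/26. 2026/01/26 is a Monday, so no roll-forward applies.

2026/01/26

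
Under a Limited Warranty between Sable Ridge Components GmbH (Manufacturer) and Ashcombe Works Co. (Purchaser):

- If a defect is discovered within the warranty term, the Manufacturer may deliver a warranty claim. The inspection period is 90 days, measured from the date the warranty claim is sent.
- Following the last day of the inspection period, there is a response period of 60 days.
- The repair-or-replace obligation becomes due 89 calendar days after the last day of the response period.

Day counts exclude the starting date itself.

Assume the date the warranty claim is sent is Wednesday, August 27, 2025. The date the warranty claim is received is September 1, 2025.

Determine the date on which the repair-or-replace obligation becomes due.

April 23, 2026

The last day of the inspection period: 90 calendar days after August 27, 2025 is November 25, 2025.
The last day of the response period: November 25, 2025 + 60 days = January 24, 2026.
The date on which the repair-or-replace obligation becomes due: 89 calendar days after January 24, 2026 is April 23, 2026.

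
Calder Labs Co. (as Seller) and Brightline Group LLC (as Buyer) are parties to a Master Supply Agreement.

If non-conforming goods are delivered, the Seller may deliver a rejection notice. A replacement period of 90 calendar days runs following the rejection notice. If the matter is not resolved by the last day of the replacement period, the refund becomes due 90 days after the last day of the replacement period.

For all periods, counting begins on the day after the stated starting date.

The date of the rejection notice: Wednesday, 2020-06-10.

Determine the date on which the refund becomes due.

The last day of the replacement period: 2020-06-10 + 90 days = 2020-09-08.
The date on which the refund becomes due: 90 calendar days after 2020-09-08 is 2020-12-07.

2020-12-07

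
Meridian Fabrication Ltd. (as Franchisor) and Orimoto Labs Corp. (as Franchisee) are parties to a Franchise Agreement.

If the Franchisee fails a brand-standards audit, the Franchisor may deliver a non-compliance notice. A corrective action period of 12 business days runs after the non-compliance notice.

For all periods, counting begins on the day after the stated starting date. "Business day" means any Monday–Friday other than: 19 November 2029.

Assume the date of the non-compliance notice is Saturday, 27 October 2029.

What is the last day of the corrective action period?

From Saturday, 27 October 2029, 12 business days (Oct 29, Oct 30, Oct 31, Nov 1, …, Nov 9, Nov 12, Nov 13, skipping weekends) brings us to Tuesday, 13 November 2029, which is the last day of the corrective action period.

13 November 2029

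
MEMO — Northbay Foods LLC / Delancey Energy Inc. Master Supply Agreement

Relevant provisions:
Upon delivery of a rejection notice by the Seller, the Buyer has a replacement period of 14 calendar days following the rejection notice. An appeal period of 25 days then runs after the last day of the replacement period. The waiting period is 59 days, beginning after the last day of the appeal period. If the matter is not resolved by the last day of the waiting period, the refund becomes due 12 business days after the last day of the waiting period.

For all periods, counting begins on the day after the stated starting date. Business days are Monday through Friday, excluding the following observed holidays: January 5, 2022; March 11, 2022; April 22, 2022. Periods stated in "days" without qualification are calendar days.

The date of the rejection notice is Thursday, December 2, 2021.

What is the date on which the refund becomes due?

Adding 14 calendar days to December 2, 2021 gives December 16, 2021, which is the last day of the replacement period.
The last day of the appeal period: December 16, 2021 + 25 days = January 10, 2022.
The last day of the waiting period: January 10, 2022 + 59 days = March 10, 2022.
From Thursday, March 10, 2022, 12 business days (Mar 14, Mar 15, Mar 16, Mar 17, …, Mar 25, Mar 28, Mar 29, skipping weekends and the listed holiday on Mar 11) brings us to Tuesday, March 29, 2022, which is the date on which the refund becomes due.

March 29, 2022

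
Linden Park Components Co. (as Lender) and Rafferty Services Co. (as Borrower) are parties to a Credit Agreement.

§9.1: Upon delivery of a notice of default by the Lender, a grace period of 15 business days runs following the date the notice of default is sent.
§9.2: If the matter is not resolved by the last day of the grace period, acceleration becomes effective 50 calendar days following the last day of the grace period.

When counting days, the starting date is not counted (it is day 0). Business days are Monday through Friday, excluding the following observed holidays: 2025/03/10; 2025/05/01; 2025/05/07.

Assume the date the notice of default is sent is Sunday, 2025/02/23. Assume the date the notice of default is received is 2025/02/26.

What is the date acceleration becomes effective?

From Sunday, 2025/02/23, 15 business days (Feb 24, Feb 25, Feb 26, Feb 27, …, Mar 13, Mar 14, Mar 17, skipping weekends and the listed holiday on Mar 10) brings us to Monday, 2025/03/17, which is the last day of the grace period.
The date acceleration becomes effective: 2025/03/17 + 50 days = 2025/05/06.

2025/05/06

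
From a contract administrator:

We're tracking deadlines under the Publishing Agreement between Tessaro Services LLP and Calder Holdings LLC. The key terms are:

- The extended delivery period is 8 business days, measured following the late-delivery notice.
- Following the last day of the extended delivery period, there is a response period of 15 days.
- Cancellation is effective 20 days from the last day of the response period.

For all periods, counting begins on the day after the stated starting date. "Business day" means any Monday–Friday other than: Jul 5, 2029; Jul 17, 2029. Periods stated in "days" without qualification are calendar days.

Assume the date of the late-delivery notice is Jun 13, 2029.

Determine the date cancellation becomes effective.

The last day of the extended delivery period: counting 8 business days from Wednesday, Jun 13, 2029 (Jun 14, Jun 15, Jun 18, Jun 19, Jun 20, Jun 21, Jun 22, Jun 25, skipping weekends) reaches Monday, Jun 25, 2029.
The last day of the response period: 15 calendar days after Jun 25, 2029 is Jul 10, 2029.
Adding 20 calendar days to Jul 10, 2029 gives Jul 30, 2029, which is the date cancellation becomes effective.

Jul 30, 2029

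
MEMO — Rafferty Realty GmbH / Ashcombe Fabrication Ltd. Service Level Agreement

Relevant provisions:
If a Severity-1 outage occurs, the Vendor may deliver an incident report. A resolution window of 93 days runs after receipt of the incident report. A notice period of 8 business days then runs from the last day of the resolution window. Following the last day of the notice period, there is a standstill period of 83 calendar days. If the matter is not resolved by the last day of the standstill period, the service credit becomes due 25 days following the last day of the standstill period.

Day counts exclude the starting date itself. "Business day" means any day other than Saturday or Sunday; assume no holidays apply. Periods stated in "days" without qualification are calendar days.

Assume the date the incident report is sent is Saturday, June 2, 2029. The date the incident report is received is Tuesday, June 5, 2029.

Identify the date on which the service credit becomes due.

Adding 93 calendar days to June 5, 2029 gives September 6, 2029, which is the last day of the resolution window.
The last day of the notice period: counting 8 business days from Thursday, September 6, 2029 (Sep 7, Sep 10, Sep 11, Sep 12, Sep 13, Sep 14, Sep 17, Sep 18, skipping weekends) reaches Tuesday, September 18, 2029.
The last day of the standstill period: September 18, 2029 + 83 days = December 10, 2029.
The date on which the service credit becomes due: December 10, 2029 + 25 days = January 4, 2030.

January 4, 2030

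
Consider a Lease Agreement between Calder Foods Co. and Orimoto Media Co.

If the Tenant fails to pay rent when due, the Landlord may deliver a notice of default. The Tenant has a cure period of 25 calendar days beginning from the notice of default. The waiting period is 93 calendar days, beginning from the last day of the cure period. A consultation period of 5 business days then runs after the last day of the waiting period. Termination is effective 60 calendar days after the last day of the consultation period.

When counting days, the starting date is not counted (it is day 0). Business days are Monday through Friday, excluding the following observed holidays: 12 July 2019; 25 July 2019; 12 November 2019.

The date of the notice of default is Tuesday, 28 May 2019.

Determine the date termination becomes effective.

The last day of the cure period: 25 calendar days after 28 May 2019 is 22 June 2019.
The last day of the waiting period: 93 calendar days after 22 June 2019 is 23 September 2019.
The last day of the consultation period: counting 5 business days from Monday, 23 September 2019 (Sep 24, Sep 25, Sep 26, Sep 27, Sep 30, skipping weekends) reaches Monday, 30 September 2019.
The date termination becomes effective: 30 September 2019 + 60 days = 29 November 2019.

29 November 2019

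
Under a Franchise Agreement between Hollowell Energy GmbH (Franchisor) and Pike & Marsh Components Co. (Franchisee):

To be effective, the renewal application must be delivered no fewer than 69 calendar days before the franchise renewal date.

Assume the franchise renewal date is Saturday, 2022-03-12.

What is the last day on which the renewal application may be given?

2022-01-02

2022-03-12 minus 69 days is 2022-01-02.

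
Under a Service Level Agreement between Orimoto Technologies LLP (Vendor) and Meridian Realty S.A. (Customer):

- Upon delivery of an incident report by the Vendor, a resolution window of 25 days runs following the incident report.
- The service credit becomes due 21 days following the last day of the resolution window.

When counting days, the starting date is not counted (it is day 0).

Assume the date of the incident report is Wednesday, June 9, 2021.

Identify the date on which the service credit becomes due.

July 25, 2021

Adding 25 calendar days to June 9, 2021 gives July 4, 2021, which is the last day of the resolution window.
The date on which the service credit becomes due: 21 calendar days after July 4, 2021 is July 25, 2021.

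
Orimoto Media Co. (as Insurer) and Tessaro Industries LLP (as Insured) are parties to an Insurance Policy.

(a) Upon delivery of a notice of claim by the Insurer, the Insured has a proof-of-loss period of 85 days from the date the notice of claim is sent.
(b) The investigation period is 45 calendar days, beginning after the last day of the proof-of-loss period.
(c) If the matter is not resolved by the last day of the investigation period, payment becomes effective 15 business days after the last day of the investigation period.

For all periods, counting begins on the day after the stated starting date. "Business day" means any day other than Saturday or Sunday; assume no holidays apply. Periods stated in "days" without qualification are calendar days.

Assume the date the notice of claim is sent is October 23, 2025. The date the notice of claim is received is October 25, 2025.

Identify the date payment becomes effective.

Adding 85 calendar days to October 23, 2025 gives January 16, 2026, which is the last day of the proof-of-loss period.
The last day of the investigation period: January 16, 2026 + 45 days = March 2, 2026.
From Monday, March 2, 2026, 15 business days (Mar 3, Mar 4, Mar 5, Mar 6, …, Mar 19, Mar 20, Mar 23, skipping weekends) brings us to Monday, March 23, 2026, which is the date payment becomes effective.

March 23, 2026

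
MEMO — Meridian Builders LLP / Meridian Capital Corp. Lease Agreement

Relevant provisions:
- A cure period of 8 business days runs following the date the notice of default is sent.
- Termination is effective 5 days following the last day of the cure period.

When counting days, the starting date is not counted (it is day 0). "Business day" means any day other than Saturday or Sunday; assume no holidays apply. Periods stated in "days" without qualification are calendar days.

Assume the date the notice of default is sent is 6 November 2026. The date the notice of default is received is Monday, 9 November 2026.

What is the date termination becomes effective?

23 November 2026

The last day of the cure period: counting 8 business days from Friday, 6 November 2026 (Nov 9, Nov 10, Nov 11, Nov 12, Nov 13, Nov 16, Nov 17, Nov 18, skipping weekends) reaches Wednesday, 18 November 2026.
The date termination becomes effective: 5 calendar days after 18 November 2026 is 23 November 2026.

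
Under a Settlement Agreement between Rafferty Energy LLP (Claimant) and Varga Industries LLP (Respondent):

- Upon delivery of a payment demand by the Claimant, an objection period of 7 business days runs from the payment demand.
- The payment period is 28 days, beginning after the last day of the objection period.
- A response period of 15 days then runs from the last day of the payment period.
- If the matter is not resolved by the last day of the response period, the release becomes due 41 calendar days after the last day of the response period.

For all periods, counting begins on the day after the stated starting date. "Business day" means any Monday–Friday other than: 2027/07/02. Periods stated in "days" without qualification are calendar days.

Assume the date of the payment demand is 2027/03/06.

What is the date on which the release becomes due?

2027/06/08

The last day of the objection period: 7 business days after Saturday, 2027/03/06, skipping weekends — Mar 8, Mar 9, Mar 10, Mar 11, Mar 12, Mar 15, Mar 16 — lands on Tuesday, 2027/03/16.
The last day of the payment period: 28 calendar days after 2027/03/16 is 2027/04/13.
The last day of the response period: 15 calendar days after 2027/04/13 is 2027/04/28.
Adding 41 calendar days to 2027/04/28 gives 2027/06/08, which is the date on which the release becomes due.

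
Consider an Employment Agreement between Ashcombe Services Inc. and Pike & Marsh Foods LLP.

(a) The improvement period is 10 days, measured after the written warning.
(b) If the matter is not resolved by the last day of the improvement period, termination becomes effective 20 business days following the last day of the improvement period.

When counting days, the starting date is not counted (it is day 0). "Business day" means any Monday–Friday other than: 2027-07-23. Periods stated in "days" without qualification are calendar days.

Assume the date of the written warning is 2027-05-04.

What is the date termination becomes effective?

Adding 10 calendar days to 2027-05-04 gives 2027-05-14, which is the last day of the improvement period.
From Friday, 2027-05-14, 20 business days (May 17, May 18, May 19, May 20, …, Jun 9, Jun 10, Jun 11, skipping weekends) brings us to Friday, 2027-06-11, which is the date termination becomes effective.

2027-06-11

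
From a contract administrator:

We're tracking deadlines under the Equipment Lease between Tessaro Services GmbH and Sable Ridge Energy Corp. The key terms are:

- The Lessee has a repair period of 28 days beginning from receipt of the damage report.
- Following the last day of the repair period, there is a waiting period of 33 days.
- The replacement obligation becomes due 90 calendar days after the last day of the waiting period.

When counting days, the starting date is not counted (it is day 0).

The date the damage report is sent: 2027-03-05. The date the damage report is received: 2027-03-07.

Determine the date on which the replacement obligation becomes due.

Adding 28 calendar days to 2027-03-07 gives 2027-04-04, which is the last day of the repair period.
The last day of the waiting period: 2027-04-04 + 33 days = 2027-05-07.
The date on which the replacement obligation becomes due: 90 calendar days after 2027-05-07 is 2027-08-05.

2027-08-05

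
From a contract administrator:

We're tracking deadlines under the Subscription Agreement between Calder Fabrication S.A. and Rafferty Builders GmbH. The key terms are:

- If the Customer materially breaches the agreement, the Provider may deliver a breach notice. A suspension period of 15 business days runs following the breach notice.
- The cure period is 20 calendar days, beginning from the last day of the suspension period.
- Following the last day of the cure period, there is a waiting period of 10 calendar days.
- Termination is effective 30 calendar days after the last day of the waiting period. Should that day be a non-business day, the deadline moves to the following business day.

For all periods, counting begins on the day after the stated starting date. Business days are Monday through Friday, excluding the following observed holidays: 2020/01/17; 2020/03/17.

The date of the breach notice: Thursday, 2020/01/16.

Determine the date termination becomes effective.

The last day of the suspension period: counting 15 business days from Thursday, 2020/01/16 (Jan 20, Jan 21, Jan 22, Jan 23, …, Feb 5, Feb 6, Feb 7, skipping weekends and the listed holiday on Jan 17) reaches Friday, 2020/02/07.
The last day of the cure period: 2020/02/07 + 20 days = 2020/02/27.
The last day of the waiting period: 10 calendar days after 2020/02/27 is 2020/03/08.
The date termination becomes effective: 2020/03/08 + 30 days = 2020/04/07. 2020/04/07 is a Tuesday and is not a listed holiday, so no roll-forward applies.

2020/04/07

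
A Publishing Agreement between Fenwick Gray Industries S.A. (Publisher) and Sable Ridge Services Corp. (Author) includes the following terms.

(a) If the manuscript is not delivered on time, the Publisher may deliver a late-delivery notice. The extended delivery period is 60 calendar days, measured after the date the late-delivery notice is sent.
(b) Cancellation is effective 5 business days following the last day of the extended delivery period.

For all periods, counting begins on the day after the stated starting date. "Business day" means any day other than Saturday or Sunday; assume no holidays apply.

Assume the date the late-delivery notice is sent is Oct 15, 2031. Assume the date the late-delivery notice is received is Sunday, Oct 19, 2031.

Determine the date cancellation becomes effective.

Dec 19, 2031

Adding 60 calendar days to Oct 15, 2031 gives Dec 14, 2031, which is the last day of the extended delivery period.
The date cancellation becomes effective: 5 business days after Sunday, Dec 14, 2031, skipping weekends — Dec 15, Dec 16, Dec 17, Dec 18, Dec 19 — lands on Friday, Dec 19, 2031.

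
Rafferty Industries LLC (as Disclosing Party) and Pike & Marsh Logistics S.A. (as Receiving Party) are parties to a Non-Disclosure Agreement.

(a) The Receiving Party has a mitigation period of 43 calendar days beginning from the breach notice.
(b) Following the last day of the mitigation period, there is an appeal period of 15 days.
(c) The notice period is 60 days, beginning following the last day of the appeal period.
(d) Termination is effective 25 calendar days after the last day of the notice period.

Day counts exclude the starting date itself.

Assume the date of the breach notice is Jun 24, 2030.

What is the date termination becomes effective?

Nov 14, 2030

The last day of the mitigation period: Jun 24, 2030 + 43 days = Aug 6, 2030.
The last day of the appeal period: Aug 6, 2030 + 15 days = Aug 21, 2030.
The last day of the notice period: 60 calendar days after Aug 21, 2030 is Oct 20, 2030.
The date termination becomes effective: Oct 20, 2030 + 25 days = Nov 14, 2030.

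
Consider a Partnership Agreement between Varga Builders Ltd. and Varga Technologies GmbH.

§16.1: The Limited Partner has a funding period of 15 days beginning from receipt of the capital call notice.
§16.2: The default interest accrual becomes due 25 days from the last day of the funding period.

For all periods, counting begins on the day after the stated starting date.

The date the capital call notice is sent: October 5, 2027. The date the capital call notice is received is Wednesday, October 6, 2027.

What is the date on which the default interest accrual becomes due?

November 15, 2027

Adding 15 calendar days to October 6, 2027 gives October 21, 2027, which is the last day of the funding period.
Adding 25 calendar days to October 21, 2027 gives November 15, 2027, which is the date on which the default interest accrual becomes due.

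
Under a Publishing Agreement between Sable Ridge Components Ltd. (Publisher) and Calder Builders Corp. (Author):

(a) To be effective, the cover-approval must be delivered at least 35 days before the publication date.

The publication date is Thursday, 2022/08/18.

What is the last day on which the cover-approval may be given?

2022/07/14

2022/08/18 minus 35 days is 2022/07/14.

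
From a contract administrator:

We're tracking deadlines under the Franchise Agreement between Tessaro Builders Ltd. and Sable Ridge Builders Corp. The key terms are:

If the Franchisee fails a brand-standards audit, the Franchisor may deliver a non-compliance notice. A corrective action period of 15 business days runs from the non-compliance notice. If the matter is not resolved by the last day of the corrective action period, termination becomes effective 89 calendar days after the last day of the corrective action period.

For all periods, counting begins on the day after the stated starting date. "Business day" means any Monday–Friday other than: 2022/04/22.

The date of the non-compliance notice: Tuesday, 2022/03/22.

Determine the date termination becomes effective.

From Tuesday, 2022/03/22, 15 business days (Mar 23, Mar 24, Mar 25, Mar 28, …, Apr 8, Apr 11, Apr 12, skipping weekends) brings us to Tuesday, 2022/04/12, which is the last day of the corrective action period.
The date termination becomes effective: 89 calendar days after 2022/04/12 is 2022/07/10.

2022/07/10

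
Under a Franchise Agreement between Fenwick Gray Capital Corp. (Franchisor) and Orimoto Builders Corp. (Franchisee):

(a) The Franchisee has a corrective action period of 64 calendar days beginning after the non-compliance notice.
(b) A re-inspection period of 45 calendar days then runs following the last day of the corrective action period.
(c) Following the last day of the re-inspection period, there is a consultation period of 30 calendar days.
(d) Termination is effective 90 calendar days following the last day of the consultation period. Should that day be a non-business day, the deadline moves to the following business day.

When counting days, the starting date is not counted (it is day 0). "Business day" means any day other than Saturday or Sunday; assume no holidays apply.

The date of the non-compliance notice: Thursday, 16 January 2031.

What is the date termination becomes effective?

2 September 2031

The last day of the corrective action period: 64 calendar days after 16 January 2031 is 21 March 2031.
Adding 45 calendar days to 21 March 2031 gives 5 May 2031, which is the last day of the re-inspection period.
The last day of the consultation period: 30 calendar days after 5 May 2031 is 4 June 2031.
The date termination becomes effective: 90 calendar days after 4 June 2031 is 2 September 2031. 2 September 2031 is a Tuesday, so no roll-forward applies.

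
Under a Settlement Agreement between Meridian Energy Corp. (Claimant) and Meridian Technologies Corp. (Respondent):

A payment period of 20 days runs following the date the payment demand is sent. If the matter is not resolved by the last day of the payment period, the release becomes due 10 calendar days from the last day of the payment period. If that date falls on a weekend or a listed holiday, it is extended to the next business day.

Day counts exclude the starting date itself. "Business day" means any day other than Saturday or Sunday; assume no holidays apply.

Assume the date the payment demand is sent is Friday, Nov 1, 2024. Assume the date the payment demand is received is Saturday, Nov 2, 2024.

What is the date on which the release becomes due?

Adding 20 calendar days to Nov 1, 2024 gives Nov 21, 2024, which is the last day of the payment period.
Adding 10 calendar days to Nov 21, 2024 gives Dec 1, 2024, which is the date on which the release becomes due. That falls on a Sunday, so it rolls to the next business day, Monday, Dec 2, 2024.

Dec 2, 2024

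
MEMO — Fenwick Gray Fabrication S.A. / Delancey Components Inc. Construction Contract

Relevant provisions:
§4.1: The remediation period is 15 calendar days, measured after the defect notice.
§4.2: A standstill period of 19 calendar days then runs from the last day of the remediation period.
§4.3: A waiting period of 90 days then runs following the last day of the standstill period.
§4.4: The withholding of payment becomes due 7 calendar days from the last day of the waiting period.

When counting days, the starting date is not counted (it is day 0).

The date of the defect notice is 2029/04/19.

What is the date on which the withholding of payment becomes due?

2029/08/28

The last day of the remediation period: 2029/04/19 + 15 days = 2029/05/04.
The last day of the standstill period: 2029/05/04 + 19 days = 2029/05/23.
Adding 90 calendar days to 2029/05/23 gives 2029/08/21, which is the last day of the waiting period.
The date on which the withholding of payment becomes due: 7 calendar days after 2029/08/21 is 2029/08/28.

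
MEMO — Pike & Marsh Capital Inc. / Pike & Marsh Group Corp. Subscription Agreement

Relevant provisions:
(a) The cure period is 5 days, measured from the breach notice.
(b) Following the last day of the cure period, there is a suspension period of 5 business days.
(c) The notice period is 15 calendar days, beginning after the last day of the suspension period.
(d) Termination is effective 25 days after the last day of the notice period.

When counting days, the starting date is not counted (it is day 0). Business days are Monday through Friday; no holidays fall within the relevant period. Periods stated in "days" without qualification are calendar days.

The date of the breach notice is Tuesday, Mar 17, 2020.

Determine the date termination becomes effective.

The last day of the cure period: Mar 17, 2020 + 5 days = Mar 22, 2020.
The last day of the suspension period: 5 business days after Sunday, Mar 22, 2020, skipping weekends — Mar 23, Mar 24, Mar 25, Mar 26, Mar 27 — lands on Friday, Mar 27, 2020.
The last day of the notice period: Mar 27, 2020 + 15 days = Apr 11, 2020.
The date termination becomes effective: 25 calendar days after Apr 11, 2020 is May 6, 2020.

May 6, 2020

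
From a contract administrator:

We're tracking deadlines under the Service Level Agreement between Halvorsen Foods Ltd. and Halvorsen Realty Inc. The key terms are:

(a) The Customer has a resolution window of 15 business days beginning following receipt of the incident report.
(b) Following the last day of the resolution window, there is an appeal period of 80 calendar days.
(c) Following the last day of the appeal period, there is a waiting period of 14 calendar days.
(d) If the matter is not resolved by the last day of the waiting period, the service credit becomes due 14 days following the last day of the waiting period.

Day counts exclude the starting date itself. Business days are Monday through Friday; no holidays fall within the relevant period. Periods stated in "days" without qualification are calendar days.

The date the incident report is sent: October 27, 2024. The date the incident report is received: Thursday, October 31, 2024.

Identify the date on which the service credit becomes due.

The last day of the resolution window: 15 business days after Thursday, October 31, 2024, skipping weekends — Nov 1, Nov 4, Nov 5, Nov 6, …, Nov 19, Nov 20, Nov 21 — lands on Thursday, November 21, 2024.
Adding 80 calendar days to November 21, 2024 gives February 9, 2025, which is the last day of the appeal period.
Adding 14 calendar days to February 9, 2025 gives February 23, 2025, which is the last day of the waiting period.
Adding 14 calendar days to February 23, 2025 gives March 9, 2025, which is the date on which the service credit becomes due.

March 9, 2025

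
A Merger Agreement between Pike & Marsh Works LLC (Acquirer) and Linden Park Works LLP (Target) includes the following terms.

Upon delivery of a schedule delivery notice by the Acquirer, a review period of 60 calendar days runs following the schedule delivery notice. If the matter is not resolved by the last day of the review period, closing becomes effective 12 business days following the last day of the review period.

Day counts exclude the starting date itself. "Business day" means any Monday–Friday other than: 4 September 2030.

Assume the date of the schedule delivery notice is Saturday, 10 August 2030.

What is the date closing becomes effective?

25 October 2030

Adding 60 calendar days to 10 August 2030 gives 9 October 2030, which is the last day of the review period.
The date closing becomes effective: 12 business days after Wednesday, 9 October 2030, skipping weekends — Oct 10, Oct 11, Oct 14, Oct 15, …, Oct 23, Oct 24, Oct 25 — lands on Friday, 25 October 2030.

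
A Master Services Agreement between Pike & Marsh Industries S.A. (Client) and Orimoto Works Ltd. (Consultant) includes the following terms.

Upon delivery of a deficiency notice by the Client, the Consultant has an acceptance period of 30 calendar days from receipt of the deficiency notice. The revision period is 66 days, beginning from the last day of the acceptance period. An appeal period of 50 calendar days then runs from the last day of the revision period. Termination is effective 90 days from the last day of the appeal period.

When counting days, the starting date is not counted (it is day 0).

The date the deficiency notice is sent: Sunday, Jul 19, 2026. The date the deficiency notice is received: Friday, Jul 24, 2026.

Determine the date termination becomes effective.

Adding 30 calendar days to Jul 24, 2026 gives Aug 23, 2026, which is the last day of the acceptance period.
The last day of the revision period: 66 calendar days after Aug 23, 2026 is Oct 28, 2026.
The last day of the appeal period: 50 calendar days after Oct 28, 2026 is Dec 17, 2026.
Adding 90 calendar days to Dec 17, 2026 gives Mar 17, 2027, which is the date termination becomes effective.

Mar 17, 2027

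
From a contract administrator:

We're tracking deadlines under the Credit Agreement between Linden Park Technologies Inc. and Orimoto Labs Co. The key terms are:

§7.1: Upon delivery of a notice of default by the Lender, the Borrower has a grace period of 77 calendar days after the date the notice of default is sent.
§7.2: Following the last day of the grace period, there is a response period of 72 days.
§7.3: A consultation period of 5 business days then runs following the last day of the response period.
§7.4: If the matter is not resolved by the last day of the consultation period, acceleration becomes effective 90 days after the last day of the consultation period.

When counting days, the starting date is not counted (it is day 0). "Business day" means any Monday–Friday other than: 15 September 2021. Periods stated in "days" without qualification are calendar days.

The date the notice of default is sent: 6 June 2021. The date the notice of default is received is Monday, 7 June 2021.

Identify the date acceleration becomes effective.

7 February 2022

Adding 77 calendar days to 6 June 2021 gives 22 August 2021, which is the last day of the grace period.
Adding 72 calendar days to 22 August 2021 gives 2 November 2021, which is the last day of the response period.
The last day of the consultation period: counting 5 business days from Tuesday, 2 November 2021 (Nov 3, Nov 4, Nov 5, Nov 8, Nov 9, skipping weekends) reaches Tuesday, 9 November 2021.
Adding 90 calendar days to 9 November 2021 gives 7 February 2022, which is the date acceleration becomes effective.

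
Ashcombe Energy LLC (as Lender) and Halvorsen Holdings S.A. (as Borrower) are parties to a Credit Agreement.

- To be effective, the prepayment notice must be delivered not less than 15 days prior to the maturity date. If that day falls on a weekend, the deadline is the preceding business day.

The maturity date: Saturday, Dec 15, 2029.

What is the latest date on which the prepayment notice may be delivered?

Nov 30, 2029

Dec 15, 2029 minus 15 days is Nov 30, 2029. That is a Friday, so no adjustment is needed.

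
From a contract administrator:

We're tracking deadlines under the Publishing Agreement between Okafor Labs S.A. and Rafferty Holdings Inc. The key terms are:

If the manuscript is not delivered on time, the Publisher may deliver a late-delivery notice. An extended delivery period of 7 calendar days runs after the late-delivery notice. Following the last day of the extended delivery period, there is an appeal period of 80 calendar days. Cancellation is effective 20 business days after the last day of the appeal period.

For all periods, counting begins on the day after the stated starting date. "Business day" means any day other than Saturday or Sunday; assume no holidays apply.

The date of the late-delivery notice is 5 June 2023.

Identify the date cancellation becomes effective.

28 September 2023

Adding 7 calendar days to 5 June 2023 gives 12 June 2023, which is the last day of the extended delivery period.
The last day of the appeal period: 12 June 2023 + 80 days = 31 August 2023.
The date cancellation becomes effective: 20 business days after Thursday, 31 August 2023, skipping weekends — Sep 1, Sep 4, Sep 5, Sep 6, …, Sep 26, Sep 27, Sep 28 — lands on Thursday, 28 September 2023.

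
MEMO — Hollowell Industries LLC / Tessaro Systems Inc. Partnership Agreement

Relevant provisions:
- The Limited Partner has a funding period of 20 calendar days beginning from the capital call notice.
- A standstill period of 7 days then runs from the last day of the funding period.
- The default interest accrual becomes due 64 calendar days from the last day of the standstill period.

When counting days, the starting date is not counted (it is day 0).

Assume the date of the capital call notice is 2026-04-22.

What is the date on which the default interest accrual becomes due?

The last day of the funding period: 20 calendar days after 2026-04-22 is 2026-05-12.
Adding 7 calendar days to 2026-05-12 gives 2026-05-19, which is the last day of the standstill period.
The date on which the default interest accrual becomes due: 2026-05-19 + 64 days = 2026-07-22.

2026-07-22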